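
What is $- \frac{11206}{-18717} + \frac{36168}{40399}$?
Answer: $\frac{1129667650}{756148083} \approx 1.494$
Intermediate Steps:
$- \frac{11206}{-18717} + \frac{36168}{40399} = \left(-11206\right) \left(- \frac{1}{18717}\right) + 36168 \cdot \frac{1}{40399} = \frac{11206}{18717} + \frac{36168}{40399} = \frac{1129667650}{756148083}$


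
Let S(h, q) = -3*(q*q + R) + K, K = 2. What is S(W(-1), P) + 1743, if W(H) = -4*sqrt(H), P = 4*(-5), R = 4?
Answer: 533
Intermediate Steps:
P = -20
S(h, q) = -10 - 3*q**2 (S(h, q) = -3*(q*q + 4) + 2 = -3*(q**2 + 4) + 2 = -3*(4 + q**2) + 2 = (-12 - 3*q**2) + 2 = -10 - 3*q**2)
S(W(-1), P) + 1743 = (-10 - 3*(-20)**2) + 1743 = (-10 - 3*400) + 1743 = (-10 - 1200) + 1743 = -1210 + 1743 = 533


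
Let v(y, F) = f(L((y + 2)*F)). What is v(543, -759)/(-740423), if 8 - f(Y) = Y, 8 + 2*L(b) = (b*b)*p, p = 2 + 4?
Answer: 513331377063/740423 ≈ 6.9330e+5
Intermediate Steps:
p = 6
L(b) = -4 + 3*b² (L(b) = -4 + ((b*b)*6)/2 = -4 + (b²*6)/2 = -4 + (6*b²)/2 = -4 + 3*b²)
f(Y) = 8 - Y
v(y, F) = 12 - 3*F²*(2 + y)² (v(y, F) = 8 - (-4 + 3*((y + 2)*F)²) = 8 - (-4 + 3*((2 + y)*F)²) = 8 - (-4 + 3*(F*(2 + y))²) = 8 - (-4 + 3*(F²*(2 + y)²)) = 8 - (-4 + 3*F²*(2 + y)²) = 8 + (4 - 3*F²*(2 + y)²) = 12 - 3*F²*(2 + y)²)
v(543, -759)/(-740423) = (12 - 3*(-759)²*(2 + 543)²)/(-740423) = (12 - 3*576081*545²)*(-1/740423) = (12 - 3*576081*297025)*(-1/740423) = (12 - 513331377075)*(-1/740423) = -513331377063*(-1/740423) = 513331377063/740423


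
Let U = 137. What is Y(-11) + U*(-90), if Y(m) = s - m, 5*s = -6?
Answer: -61601/5 ≈ -12320.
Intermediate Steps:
s = -6/5 (s = (⅕)*(-6) = -6/5 ≈ -1.2000)
Y(m) = -6/5 - m
Y(-11) + U*(-90) = (-6/5 - 1*(-11)) + 137*(-90) = (-6/5 + 11) - 12330 = 49/5 - 12330 = -61601/5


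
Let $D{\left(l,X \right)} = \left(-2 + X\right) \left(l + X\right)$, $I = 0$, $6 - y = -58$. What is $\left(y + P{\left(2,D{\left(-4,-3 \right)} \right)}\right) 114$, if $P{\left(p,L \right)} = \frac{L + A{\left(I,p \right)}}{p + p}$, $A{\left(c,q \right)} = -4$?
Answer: $\frac{16359}{2} \approx 8179.5$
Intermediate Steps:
$y = 64$ ($y = 6 - -58 = 6 + 58 = 64$)
$D{\left(l,X \right)} = \left(-2 + X\right) \left(X + l\right)$
$P{\left(p,L \right)} = \frac{-4 + L}{2 p}$ ($P{\left(p,L \right)} = \frac{L - 4}{p + p} = \frac{-4 + L}{2 p}$)
$\left(y + P{\left(2,D{\left(-4,-3 \right)} \right)}\right) 114 = \left(64 + \frac{-4 - \left(-26 - 9\right)}{2 \cdot 2}\right) 114 = \left(64 + \frac{1}{2} \cdot \frac{1}{2} \left(-4 + \left(9 + 6 + 8 + 12\right)\right)\right) 114 = \left(64 + \frac{1}{2} \cdot \frac{1}{2} \left(-4 + 35\right)\right) 114 = \left(64 + \frac{1}{2} \cdot \frac{1}{2} \cdot 31\right) 114 = \left(64 + \frac{31}{4}\right) 114 = \frac{287}{4} \cdot 114 = \frac{16359}{2}$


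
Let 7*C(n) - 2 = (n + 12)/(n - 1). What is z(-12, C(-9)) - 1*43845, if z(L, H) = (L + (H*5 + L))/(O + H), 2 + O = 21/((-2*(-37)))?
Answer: -167253505/3816 ≈ -43830.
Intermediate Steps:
C(n) = 2/7 + (12 + n)/(7*(-1 + n)) (C(n) = 2/7 + ((n + 12)/(n - 1))/7 = 2/7 + ((12 + n)/(-1 + n))/7 = 2/7 + (12 + n)/(7*(-1 + n)))
O = -127/74 (O = -2 + 21/((-2*(-37))) = -2 + 21/74 = -127/74 ≈ -1.7162)
z(L, H) = (2*L + 5*H)/(-127/74 + H) (z(L, H) = (L + (H*5 + L))/(-127/74 + H) = (L + (5*H + L))/(-127/74 + H) = (L + (L + 5*H))/(-127/74 + H) = (2*L + 5*H)/(-127/74 + H))
z(-12, C(-9)) - 1*43845 = 74*(2*(-12) + 5*((10 + 3*(-9))/(7*(-1 - 9))))/(-127 + 74*((10 + 3*(-9))/(7*(-1 - 9)))) - 1*43845 = 74*(-24 + 5*((1/7)*(10 - 27)/(-10)))/(-127 + 74*((1/7)*(10 - 27)/(-10))) - 43845 = 74*(-24 + 5*((1/7)*(-1/10)*(-17)))/(-127 + 74*((1/7)*(-1/10)*(-17))) - 43845 = 74*(-24 + 5*(17/70))/(-127 + 74*(17/70)) - 43845 = 74*(-24 + 17/14)/(-127 + 629/35) - 43845 = 74*(-319/14)/(-3816/35) - 43845 = 74*(-35/3816)*(-319/14) - 43845 = 59015/3816 - 43845 = -167253505/3816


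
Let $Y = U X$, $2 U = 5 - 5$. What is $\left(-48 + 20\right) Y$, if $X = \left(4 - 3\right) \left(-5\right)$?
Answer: $0$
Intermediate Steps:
$U = 0$ ($U = \frac{5 - 5}{2} = \frac{1}{2} \cdot 0 = 0$)
$X = -5$ ($X = 1 \left(-5\right) = -5$)
$Y = 0$ ($Y = 0 \left(-5\right) = 0$)
$\left(-48 + 20\right) Y = \left(-48 + 20\right) 0 = \left(-28\right) 0 = 0$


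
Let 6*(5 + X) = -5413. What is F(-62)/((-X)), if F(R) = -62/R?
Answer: 6/5443 ≈ 0.0011023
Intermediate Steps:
X = -5443/6 (X = -5 + (⅙)*(-5413) = -5 - 5413/6 = -5443/6 ≈ -907.17)
F(-62)/((-X)) = (-62/(-62))/((-1*(-5443/6))) = (-62*(-1/62))/(5443/6) = 1*(6/5443) = 6/5443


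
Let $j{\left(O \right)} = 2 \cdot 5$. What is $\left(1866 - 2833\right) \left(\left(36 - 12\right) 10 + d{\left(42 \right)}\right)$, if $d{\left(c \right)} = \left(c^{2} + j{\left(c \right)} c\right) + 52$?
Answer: $-2394292$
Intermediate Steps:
$j{\left(O \right)} = 10$
$d{\left(c \right)} = 52 + c^{2} + 10 c$ ($d{\left(c \right)} = \left(c^{2} + 10 c\right) + 52 = 52 + c^{2} + 10 c$)
$\left(1866 - 2833\right) \left(\left(36 - 12\right) 10 + d{\left(42 \right)}\right) = \left(1866 - 2833\right) \left(\left(36 - 12\right) 10 + \left(52 + 42^{2} + 10 \cdot 42\right)\right) = - 967 \left(24 \cdot 10 + \left(52 + 1764 + 420\right)\right) = - 967 \left(240 + 2236\right) = \left(-967\right) 2476 = -2394292$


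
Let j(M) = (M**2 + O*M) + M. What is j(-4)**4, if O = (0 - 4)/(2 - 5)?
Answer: 160000/81 ≈ 1975.3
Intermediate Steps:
O = 4/3 (O = -4/(-3) = -4*(-1/3) = 4/3 ≈ 1.3333)
j(M) = M**2 + 7*M/3 (j(M) = (M**2 + 4*M/3) + M = M**2 + 7*M/3)
j(-4)**4 = ((1/3)*(-4)*(7 + 3*(-4)))**4 = ((1/3)*(-4)*(7 - 12))**4 = ((1/3)*(-4)*(-5))**4 = (20/3)**4 = 160000/81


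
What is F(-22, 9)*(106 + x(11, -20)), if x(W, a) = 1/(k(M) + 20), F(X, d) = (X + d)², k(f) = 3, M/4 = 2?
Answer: 412191/23 ≈ 17921.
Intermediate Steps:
M = 8 (M = 4*2 = 8)
x(W, a) = 1/23 (x(W, a) = 1/(3 + 20) = 1/23)
F(-22, 9)*(106 + x(11, -20)) = (-22 + 9)²*(106 + 1/23) = (-13)²*(2439/23) = 169*(2439/23) = 412191/23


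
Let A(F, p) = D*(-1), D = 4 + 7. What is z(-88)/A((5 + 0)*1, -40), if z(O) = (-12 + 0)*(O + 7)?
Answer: -972/11 ≈ -88.364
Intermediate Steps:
z(O) = -84 - 12*O (z(O) = -12*(7 + O) = -84 - 12*O)
D = 11
A(F, p) = -11 (A(F, p) = 11*(-1) = -11)
z(-88)/A((5 + 0)*1, -40) = (-84 - 12*(-88))/(-11) = (-84 + 1056)*(-1/11) = 972*(-1/11) = -972/11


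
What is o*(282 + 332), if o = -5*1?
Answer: -3070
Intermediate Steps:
o = -5
o*(282 + 332) = -5*(282 + 332) = -5*614 = -3070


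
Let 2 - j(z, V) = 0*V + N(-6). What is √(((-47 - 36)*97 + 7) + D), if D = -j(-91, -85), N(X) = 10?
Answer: 14*I*√41 ≈ 89.644*I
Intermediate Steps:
j(z, V) = -8 (j(z, V) = 2 - (0*V + 10) = 2 - (0 + 10) = 2 - 1*10 = 2 - 10 = -8)
D = 8 (D = -1*(-8) = 8)
√(((-47 - 36)*97 + 7) + D) = √(((-47 - 36)*97 + 7) + 8) = √((-83*97 + 7) + 8) = √((-8051 + 7) + 8) = √(-8044 + 8) = √(-8036) = 14*I*√41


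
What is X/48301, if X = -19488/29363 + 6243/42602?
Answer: -646914567/60420808928326 ≈ -1.0707e-5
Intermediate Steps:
X = -646914567/1250922526 (X = -19488*1/29363 + 6243*(1/42602) = -19488/29363 + 6243/42602 = -646914567/1250922526 ≈ -0.51715)
X/48301 = -646914567/1250922526/48301 = -646914567/1250922526*1/48301 = -646914567/60420808928326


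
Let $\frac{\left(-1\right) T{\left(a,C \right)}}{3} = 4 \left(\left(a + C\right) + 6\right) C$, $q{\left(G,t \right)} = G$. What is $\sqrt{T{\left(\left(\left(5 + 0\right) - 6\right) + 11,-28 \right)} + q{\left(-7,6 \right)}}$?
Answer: $i \sqrt{4039} \approx 63.553 i$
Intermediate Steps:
$T{\left(a,C \right)} = - 3 C \left(24 + 4 C + 4 a\right)$ ($T{\left(a,C \right)} = - 3 \cdot 4 \left(\left(a + C\right) + 6\right) C = - 3 \cdot 4 \left(\left(C + a\right) + 6\right) C = - 3 \cdot 4 \left(6 + C + a\right) C = - 3 \left(24 + 4 C + 4 a\right) C = - 3 C \left(24 + 4 C + 4 a\right)$)
$\sqrt{T{\left(\left(\left(5 + 0\right) - 6\right) + 11,-28 \right)} + q{\left(-7,6 \right)}} = \sqrt{\left(-12\right) \left(-28\right) \left(6 - 28 + \left(\left(\left(5 + 0\right) - 6\right) + 11\right)\right) - 7} = \sqrt{\left(-12\right) \left(-28\right) \left(6 - 28 + \left(\left(5 - 6\right) + 11\right)\right) - 7} = \sqrt{\left(-12\right) \left(-28\right) \left(6 - 28 + \left(-1 + 11\right)\right) - 7} = \sqrt{\left(-12\right) \left(-28\right) \left(6 - 28 + 10\right) - 7} = \sqrt{\left(-12\right) \left(-28\right) \left(-12\right) - 7} = \sqrt{-4032 - 7} = \sqrt{-4039} = i \sqrt{4039}$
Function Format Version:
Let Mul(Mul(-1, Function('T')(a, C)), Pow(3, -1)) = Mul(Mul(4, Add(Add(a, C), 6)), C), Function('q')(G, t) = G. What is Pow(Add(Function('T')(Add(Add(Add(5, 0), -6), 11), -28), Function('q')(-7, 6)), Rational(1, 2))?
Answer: Mul(I, Pow(4039, Rational(1, 2))) ≈ Mul(63.553, I)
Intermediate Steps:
Function('T')(a, C) = Mul(-3, C, Add(24, Mul(4, C), Mul(4, a))) (Function('T')(a, C) = Mul(-3, Mul(Mul(4, Add(Add(a, C), 6)), C)) = Mul(-3, Mul(Mul(4, Add(Add(C, a), 6)), C)) = Mul(-3, Mul(Mul(4, Add(6, C, a)), C)) = Mul(-3, Mul(Add(24, Mul(4, C), Mul(4, a)), C)) = Mul(-3, Mul(C, Add(24, Mul(4, C), Mul(4, a)))) = Mul(-3, C, Add(24, Mul(4, C), Mul(4, a))))
Pow(Add(Function('T')(Add(Add(Add(5, 0), -6), 11), -28), Function('q')(-7, 6)), Rational(1, 2)) = Pow(Add(Mul(-12, -28, Add(6, -28, Add(Add(Add(5, 0), -6), 11))), -7), Rational(1, 2)) = Pow(Add(Mul(-12, -28, Add(6, -28, Add(Add(5, -6), 11))), -7), Rational(1, 2)) = Pow(Add(Mul(-12, -28, Add(6, -28, Add(-1, 11))), -7), Rational(1, 2)) = Pow(Add(Mul(-12, -28, Add(6, -28, 10)), -7), Rational(1, 2)) = Pow(Add(Mul(-12, -28, -12), -7), Rational(1, 2)) = Pow(Add(-4032, -7), Rational(1, 2)) = Pow(-4039, Rational(1, 2)) = Mul(I, Pow(4039, Rational(1, 2)))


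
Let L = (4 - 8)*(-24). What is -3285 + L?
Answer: -3189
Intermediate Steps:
L = 96 (L = -4*(-24) = 96)
-3285 + L = -3285 + 96 = -3189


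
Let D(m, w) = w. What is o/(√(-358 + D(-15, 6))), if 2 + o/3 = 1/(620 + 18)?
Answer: 3825*I*√22/56144 ≈ 0.31955*I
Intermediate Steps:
o = -3825/638 (o = -6 + 3/(620 + 18) = -6 + 3/638 = -3825/638 ≈ -5.9953)
o/(√(-358 + D(-15, 6))) = -3825/(638*√(-358 + 6)) = -3825*(-I*√22/88)/638 = -(-3825)*I*√22/56144 = 3825*I*√22/56144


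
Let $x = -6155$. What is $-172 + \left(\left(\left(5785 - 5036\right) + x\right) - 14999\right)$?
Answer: $-20577$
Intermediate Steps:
$-172 + \left(\left(\left(5785 - 5036\right) + x\right) - 14999\right) = -172 + \left(\left(\left(5785 - 5036\right) - 6155\right) - 14999\right) = -172 + \left(\left(749 - 6155\right) - 14999\right) = -172 - 20405 = -20577$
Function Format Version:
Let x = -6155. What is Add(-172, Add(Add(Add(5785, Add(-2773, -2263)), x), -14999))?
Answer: -20577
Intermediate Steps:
Add(-172, Add(Add(Add(5785, Add(-2773, -2263)), x), -14999)) = Add(-172, Add(Add(Add(5785, Add(-2773, -2263)), -6155), -14999)) = Add(-172, Add(Add(Add(5785, -5036), -6155), -14999)) = Add(-172, Add(Add(749, -6155), -14999)) = Add(-172, Add(-5406, -14999)) = Add(-172, -20405) = -20577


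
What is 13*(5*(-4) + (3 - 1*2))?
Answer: -247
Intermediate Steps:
13*(5*(-4) + (3 - 1*2)) = 13*(-20 + (3 - 2)) = 13*(-20 + 1) = 13*(-19) = -247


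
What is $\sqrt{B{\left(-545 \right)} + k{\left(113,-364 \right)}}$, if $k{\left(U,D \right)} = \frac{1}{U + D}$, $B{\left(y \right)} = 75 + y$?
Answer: $\frac{i \sqrt{29610721}}{251} \approx 21.68 i$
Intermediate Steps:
$k{\left(U,D \right)} = \frac{1}{D + U}$
$\sqrt{B{\left(-545 \right)} + k{\left(113,-364 \right)}} = \sqrt{\left(75 - 545\right) + \frac{1}{-364 + 113}} = \sqrt{-470 + \frac{1}{-251}} = \sqrt{-470 - \frac{1}{251}} = \sqrt{- \frac{117971}{251}} = \frac{i \sqrt{29610721}}{251}$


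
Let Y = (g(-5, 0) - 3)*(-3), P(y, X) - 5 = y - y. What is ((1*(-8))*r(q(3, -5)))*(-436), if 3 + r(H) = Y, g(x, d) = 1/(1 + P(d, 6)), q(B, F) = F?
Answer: 19184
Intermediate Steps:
P(y, X) = 5 (P(y, X) = 5 + (y - y) = 5 + 0 = 5)
g(x, d) = ⅙ (g(x, d) = 1/(1 + 5) = 1/6 = ⅙)
Y = 17/2 (Y = (⅙ - 3)*(-3) = -17/6*(-3) = 17/2 ≈ 8.5000)
r(H) = 11/2 (r(H) = -3 + 17/2 = 11/2)
((1*(-8))*r(q(3, -5)))*(-436) = ((1*(-8))*(11/2))*(-436) = -8*11/2*(-436) = -44*(-436) = 19184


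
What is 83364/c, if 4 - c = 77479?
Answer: -27788/25825 ≈ -1.0760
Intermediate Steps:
c = -77475 (c = 4 - 1*77479 = 4 - 77479 = -77475)
83364/c = 83364/(-77475) = 83364*(-1/77475) = -27788/25825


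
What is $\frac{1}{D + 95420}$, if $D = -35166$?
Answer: $\frac{1}{60254} \approx 1.6596 \cdot 10^{-5}$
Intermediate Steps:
$\frac{1}{D + 95420} = \frac{1}{-35166 + 95420} = \frac{1}{60254}$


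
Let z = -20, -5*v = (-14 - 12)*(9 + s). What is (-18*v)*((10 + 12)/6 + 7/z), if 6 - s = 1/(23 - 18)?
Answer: -574314/125 ≈ -4594.5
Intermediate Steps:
s = 29/5 (s = 6 - 1/(23 - 18) = 6 - 1/5 = 6 - 1*⅕ = 6 - ⅕ = 29/5 ≈ 5.8000)
v = 1924/25 (v = -(-14 - 12)*(9 + 29/5)/5 = -(-26)*74/(5*5) = -⅕*(-1924/5) = 1924/25 ≈ 76.960)
(-18*v)*((10 + 12)/6 + 7/z) = (-18*1924/25)*((10 + 12)/6 + 7/(-20)) = -34632*(22*(⅙) + 7*(-1/20))/25 = -34632*(11/3 - 7/20)/25 = -34632/25*199/60 = -574314/125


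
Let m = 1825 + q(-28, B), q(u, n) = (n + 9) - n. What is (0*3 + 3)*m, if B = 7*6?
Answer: 5502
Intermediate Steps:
B = 42
q(u, n) = 9 (q(u, n) = (9 + n) - n = 9)
m = 1834 (m = 1825 + 9 = 1834)
(0*3 + 3)*m = (0*3 + 3)*1834 = (0 + 3)*1834 = 3*1834 = 5502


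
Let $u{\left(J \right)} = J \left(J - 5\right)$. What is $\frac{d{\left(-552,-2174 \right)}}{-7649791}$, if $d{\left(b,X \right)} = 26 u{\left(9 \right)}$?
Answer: $- \frac{936}{7649791} \approx -0.00012236$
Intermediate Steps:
$u{\left(J \right)} = J \left(-5 + J\right)$
$d{\left(b,X \right)} = 936$ ($d{\left(b,X \right)} = 26 \cdot 9 \left(-5 + 9\right) = 26 \cdot 9 \cdot 4 = 26 \cdot 36 = 936$)
$\frac{d{\left(-552,-2174 \right)}}{-7649791} = \frac{936}{-7649791} = 936 \left(- \frac{1}{7649791}\right) = - \frac{936}{7649791}$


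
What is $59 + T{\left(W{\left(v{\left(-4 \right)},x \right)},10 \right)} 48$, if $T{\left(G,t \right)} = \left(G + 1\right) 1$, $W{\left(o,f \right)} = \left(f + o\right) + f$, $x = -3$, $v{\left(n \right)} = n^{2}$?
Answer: $587$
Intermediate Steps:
$W{\left(o,f \right)} = o + 2 f$
$T{\left(G,t \right)} = 1 + G$ ($T{\left(G,t \right)} = \left(1 + G\right) 1 = 1 + G$)
$59 + T{\left(W{\left(v{\left(-4 \right)},x \right)},10 \right)} 48 = 59 + \left(1 + \left(\left(-4\right)^{2} + 2 \left(-3\right)\right)\right) 48 = 59 + \left(1 + \left(16 - 6\right)\right) 48 = 59 + \left(1 + 10\right) 48 = 59 + 11 \cdot 48 = 59 + 528 = 587$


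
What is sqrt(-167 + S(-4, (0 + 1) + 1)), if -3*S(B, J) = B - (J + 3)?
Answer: 2*I*sqrt(41) ≈ 12.806*I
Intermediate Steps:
S(B, J) = 1 - B/3 + J/3 (S(B, J) = -(B - (J + 3))/3 = -(B - (3 + J))/3 = -(B + (-3 - J))/3 = -(-3 + B - J)/3 = 1 - B/3 + J/3)
sqrt(-167 + S(-4, (0 + 1) + 1)) = sqrt(-167 + (1 - 1/3*(-4) + ((0 + 1) + 1)/3)) = sqrt(-167 + (1 + 4/3 + (1 + 1)/3)) = sqrt(-167 + (1 + 4/3 + (1/3)*2)) = sqrt(-167 + (1 + 4/3 + 2/3)) = sqrt(-167 + 3) = sqrt(-164) = 2*I*sqrt(41)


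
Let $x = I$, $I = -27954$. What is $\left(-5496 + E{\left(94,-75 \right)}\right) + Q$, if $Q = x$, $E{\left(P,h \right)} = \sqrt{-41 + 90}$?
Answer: $-33443$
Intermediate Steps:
$E{\left(P,h \right)} = 7$ ($E{\left(P,h \right)} = \sqrt{49} = 7$)
$x = -27954$
$Q = -27954$
$\left(-5496 + E{\left(94,-75 \right)}\right) + Q = \left(-5496 + 7\right) - 27954 = -5489 - 27954 = -33443$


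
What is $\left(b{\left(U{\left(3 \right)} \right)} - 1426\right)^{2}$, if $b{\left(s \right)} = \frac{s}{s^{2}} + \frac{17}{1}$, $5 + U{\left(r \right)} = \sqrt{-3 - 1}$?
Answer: $\frac{1670029952}{841} + \frac{163464 i}{841} \approx 1.9858 \cdot 10^{6} + 194.37 i$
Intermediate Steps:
$U{\left(r \right)} = -5 + 2 i$ ($U{\left(r \right)} = -5 + \sqrt{-3 - 1} = -5 + \sqrt{-4} = -5 + 2 i$)
$b{\left(s \right)} = 17 + \frac{1}{s}$ ($b{\left(s \right)} = \frac{s}{s^{2}} + 17 \cdot 1 = \frac{1}{s} + 17 = 17 + \frac{1}{s}$)
$\left(b{\left(U{\left(3 \right)} \right)} - 1426\right)^{2} = \left(\left(17 + \frac{1}{-5 + 2 i}\right) - 1426\right)^{2} = \left(\left(17 + \frac{-5 - 2 i}{29}\right) - 1426\right)^{2} = \left(-1409 + \frac{-5 - 2 i}{29}\right)^{2}$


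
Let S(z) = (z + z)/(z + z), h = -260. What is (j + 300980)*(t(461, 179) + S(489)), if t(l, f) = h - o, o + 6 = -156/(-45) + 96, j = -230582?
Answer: -124064742/5 ≈ -2.4813e+7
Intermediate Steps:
o = 1402/15 (o = -6 + (-156/(-45) + 96) = -6 + (-156*(-1/45) + 96) = -6 + (52/15 + 96) = -6 + 1492/15 = 1402/15 ≈ 93.467)
S(z) = 1 (S(z) = (2*z)/((2*z)) = (2*z)*(1/(2*z)) = 1)
t(l, f) = -5302/15 (t(l, f) = -260 - 1*1402/15 = -260 - 1402/15 = -5302/15)
(j + 300980)*(t(461, 179) + S(489)) = (-230582 + 300980)*(-5302/15 + 1) = 70398*(-5287/15) = -124064742/5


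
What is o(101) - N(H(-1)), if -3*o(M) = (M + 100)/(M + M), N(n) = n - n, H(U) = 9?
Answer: -67/202 ≈ -0.33168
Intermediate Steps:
N(n) = 0
o(M) = -(100 + M)/(6*M) (o(M) = -(M + 100)/(3*(M + M)) = -(100 + M)/(3*(2*M)) = -(100 + M)*1/(2*M)/3 = -(100 + M)/(6*M))
o(101) - N(H(-1)) = (⅙)*(-100 - 1*101)/101 - 1*0 = (⅙)*(1/101)*(-100 - 101) + 0 = (⅙)*(1/101)*(-201) + 0 = -67/202 + 0 = -67/202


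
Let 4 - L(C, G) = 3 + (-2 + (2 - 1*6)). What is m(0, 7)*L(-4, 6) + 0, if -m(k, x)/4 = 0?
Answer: 0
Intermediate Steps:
m(k, x) = 0 (m(k, x) = -4*0 = 0)
L(C, G) = 7 (L(C, G) = 4 - (3 + (-2 + (2 - 1*6))) = 4 - (3 + (-2 + (2 - 6))) = 4 - (3 + (-2 - 4)) = 4 - (3 - 6) = 4 - 1*(-3) = 4 + 3 = 7)
m(0, 7)*L(-4, 6) + 0 = 0*7 + 0 = 0 + 0 = 0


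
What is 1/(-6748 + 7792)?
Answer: 1/1044 ≈ 0.00095785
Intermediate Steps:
1/(-6748 + 7792) = 1/1044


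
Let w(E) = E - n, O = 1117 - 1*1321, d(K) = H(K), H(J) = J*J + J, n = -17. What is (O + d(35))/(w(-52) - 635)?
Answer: -528/335 ≈ -1.5761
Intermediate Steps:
H(J) = J + J² (H(J) = J² + J = J + J²)
d(K) = K*(1 + K)
O = -204 (O = 1117 - 1321 = -204)
w(E) = 17 + E (w(E) = E - 1*(-17) = E + 17 = 17 + E)
(O + d(35))/(w(-52) - 635) = (-204 + 35*(1 + 35))/((17 - 52) - 635) = (-204 + 35*36)/(-35 - 635) = (-204 + 1260)/(-670) = 1056*(-1/670) = -528/335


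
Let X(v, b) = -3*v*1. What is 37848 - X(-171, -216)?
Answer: 37335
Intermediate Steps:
X(v, b) = -3*v
37848 - X(-171, -216) = 37848 - (-3)*(-171) = 37848 - 1*513 = 37848 - 513 = 37335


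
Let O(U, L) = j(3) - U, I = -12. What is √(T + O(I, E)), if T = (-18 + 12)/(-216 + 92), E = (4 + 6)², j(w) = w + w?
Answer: √69378/62 ≈ 4.2483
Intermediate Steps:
j(w) = 2*w
E = 100 (E = 10² = 100)
O(U, L) = 6 - U (O(U, L) = 2*3 - U = 6 - U)
T = 3/62 (T = -6/(-124) = -6*(-1/124) = 3/62 ≈ 0.048387)
√(T + O(I, E)) = √(3/62 + (6 - 1*(-12))) = √(3/62 + (6 + 12)) = √(3/62 + 18) = √(1119/62) = √69378/62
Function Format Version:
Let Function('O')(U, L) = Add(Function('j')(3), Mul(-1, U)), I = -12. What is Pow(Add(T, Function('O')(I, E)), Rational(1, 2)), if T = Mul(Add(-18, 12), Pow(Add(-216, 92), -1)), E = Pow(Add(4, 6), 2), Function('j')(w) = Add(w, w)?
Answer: Mul(Rational(1, 62), Pow(69378, Rational(1, 2))) ≈ 4.2483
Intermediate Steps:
Function('j')(w) = Mul(2, w)
E = 100 (E = Pow(10, 2) = 100)
Function('O')(U, L) = Add(6, Mul(-1, U)) (Function('O')(U, L) = Add(Mul(2, 3), Mul(-1, U)) = Add(6, Mul(-1, U)))
T = Rational(3, 62) (T = Mul(-6, Pow(-124, -1)) = Mul(-6, Rational(-1, 124)) = Rational(3, 62) ≈ 0.048387)
Pow(Add(T, Function('O')(I, E)), Rational(1, 2)) = Pow(Add(Rational(3, 62), Add(6, Mul(-1, -12))), Rational(1, 2)) = Pow(Add(Rational(3, 62), Add(6, 12)), Rational(1, 2)) = Pow(Add(Rational(3, 62), 18), Rational(1, 2)) = Pow(Rational(1119, 62), Rational(1, 2)) = Mul(Rational(1, 62), Pow(69378, Rational(1, 2)))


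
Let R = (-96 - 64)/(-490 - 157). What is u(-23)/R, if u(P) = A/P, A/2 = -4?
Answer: 647/460 ≈ 1.4065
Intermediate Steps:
A = -8 (A = 2*(-4) = -8)
R = 160/647 (R = -160/(-647) = -160*(-1/647) = 160/647 ≈ 0.24730)
u(P) = -8/P
u(-23)/R = (-8/(-23))/(160/647) = -8*(-1/23)*(647/160) = (8/23)*(647/160) = 647/460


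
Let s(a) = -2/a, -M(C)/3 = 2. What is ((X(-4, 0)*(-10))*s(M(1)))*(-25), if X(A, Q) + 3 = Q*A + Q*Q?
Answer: -250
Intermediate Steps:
M(C) = -6 (M(C) = -3*2 = -6)
X(A, Q) = -3 + Q² + A*Q (X(A, Q) = -3 + (Q*A + Q*Q) = -3 + (A*Q + Q²) = -3 + (Q² + A*Q) = -3 + Q² + A*Q)
((X(-4, 0)*(-10))*s(M(1)))*(-25) = (((-3 + 0² - 4*0)*(-10))*(-2/(-6)))*(-25) = (((-3 + 0 + 0)*(-10))*(-2*(-⅙)))*(-25) = (-3*(-10)*(⅓))*(-25) = (30*(⅓))*(-25) = 10*(-25) = -250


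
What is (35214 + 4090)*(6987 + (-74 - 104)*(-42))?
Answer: 568453752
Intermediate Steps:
(35214 + 4090)*(6987 + (-74 - 104)*(-42)) = 39304*(6987 - 178*(-42)) = 39304*(6987 + 7476) = 39304*14463 = 568453752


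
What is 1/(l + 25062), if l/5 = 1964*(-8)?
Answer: -1/53498 ≈ -1.8692e-5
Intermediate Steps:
l = -78560 (l = 5*(1964*(-8)) = 5*(-15712) = -78560)
1/(l + 25062) = 1/(-78560 + 25062) = 1/(-53498) = -1/53498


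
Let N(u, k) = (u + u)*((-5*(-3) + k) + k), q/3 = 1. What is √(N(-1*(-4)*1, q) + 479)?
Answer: √647 ≈ 25.436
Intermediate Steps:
q = 3 (q = 3*1 = 3)
N(u, k) = 2*u*(15 + 2*k) (N(u, k) = (2*u)*((15 + k) + k) = (2*u)*(15 + 2*k) = 2*u*(15 + 2*k))
√(N(-1*(-4)*1, q) + 479) = √(2*(-1*(-4)*1)*(15 + 2*3) + 479) = √(2*(4*1)*(15 + 6) + 479) = √(2*4*21 + 479) = √(168 + 479) = √647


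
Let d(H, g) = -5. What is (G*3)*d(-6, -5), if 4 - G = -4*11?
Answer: -720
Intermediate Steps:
G = 48 (G = 4 - (-4)*11 = 4 - 1*(-44) = 4 + 44 = 48)
(G*3)*d(-6, -5) = (48*3)*(-5) = 144*(-5) = -720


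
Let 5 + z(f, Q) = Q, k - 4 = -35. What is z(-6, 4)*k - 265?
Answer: -234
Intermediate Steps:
k = -31 (k = 4 - 35 = -31)
z(f, Q) = -5 + Q
z(-6, 4)*k - 265 = (-5 + 4)*(-31) - 265 = -1*(-31) - 265 = 31 - 265 = -234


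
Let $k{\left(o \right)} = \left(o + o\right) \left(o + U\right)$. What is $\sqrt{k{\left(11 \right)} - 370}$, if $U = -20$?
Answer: $2 i \sqrt{142} \approx 23.833 i$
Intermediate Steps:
$k{\left(o \right)} = 2 o \left(-20 + o\right)$ ($k{\left(o \right)} = \left(o + o\right) \left(o - 20\right) = 2 o \left(-20 + o\right)$)
$\sqrt{k{\left(11 \right)} - 370} = \sqrt{2 \cdot 11 \left(-20 + 11\right) - 370} = \sqrt{2 \cdot 11 \left(-9\right) - 370} = \sqrt{-198 - 370} = \sqrt{-568} = 2 i \sqrt{142}$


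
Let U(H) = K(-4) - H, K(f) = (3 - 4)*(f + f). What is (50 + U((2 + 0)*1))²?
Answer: 3136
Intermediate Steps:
K(f) = -2*f
U(H) = 8 - H (U(H) = -2*(-4) - H = 8 - H)
(50 + U((2 + 0)*1))² = (50 + (8 - (2 + 0)))² = (50 + (8 - 2))² = (50 + 6)² = 56² = 3136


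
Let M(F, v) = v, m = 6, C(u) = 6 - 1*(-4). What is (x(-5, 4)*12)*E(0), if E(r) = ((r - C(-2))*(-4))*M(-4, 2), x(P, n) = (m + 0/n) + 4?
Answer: 9600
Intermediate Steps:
C(u) = 10 (C(u) = 6 + 4 = 10)
x(P, n) = 10 (x(P, n) = (6 + 0/n) + 4 = (6 + 0) + 4 = 6 + 4 = 10)
E(r) = 80 - 8*r (E(r) = ((r - 1*10)*(-4))*2 = ((r - 10)*(-4))*2 = ((-10 + r)*(-4))*2 = (40 - 4*r)*2 = 80 - 8*r)
(x(-5, 4)*12)*E(0) = (10*12)*(80 - 8*0) = 120*(80 + 0) = 120*80 = 9600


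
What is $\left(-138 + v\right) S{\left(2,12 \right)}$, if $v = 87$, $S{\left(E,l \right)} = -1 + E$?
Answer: $-51$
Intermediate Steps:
$\left(-138 + v\right) S{\left(2,12 \right)} = \left(-138 + 87\right) \left(-1 + 2\right) = \left(-51\right) 1 = -51$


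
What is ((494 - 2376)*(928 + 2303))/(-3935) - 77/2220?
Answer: 2699788849/1747140 ≈ 1545.3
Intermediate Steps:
((494 - 2376)*(928 + 2303))/(-3935) - 77/2220 = -1882*3231*(-1/3935) - 77*1/2220 = -6080742*(-1/3935) - 77/2220 = 6080742/3935 - 77/2220 = 2699788849/1747140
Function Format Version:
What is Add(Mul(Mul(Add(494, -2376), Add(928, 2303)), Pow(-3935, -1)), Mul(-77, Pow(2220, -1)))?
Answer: Rational(2699788849, 1747140) ≈ 1545.3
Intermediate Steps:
Add(Mul(Mul(Add(494, -2376), Add(928, 2303)), Pow(-3935, -1)), Mul(-77, Pow(2220, -1))) = Add(Mul(Mul(-1882, 3231), Rational(-1, 3935)), Mul(-77, Rational(1, 2220))) = Add(Mul(-6080742, Rational(-1, 3935)), Rational(-77, 2220)) = Add(Rational(6080742, 3935), Rational(-77, 2220)) = Rational(2699788849, 1747140)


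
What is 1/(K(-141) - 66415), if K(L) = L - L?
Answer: -1/66415 ≈ -1.5057e-5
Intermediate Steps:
K(L) = 0
1/(K(-141) - 66415) = 1/(0 - 66415) = 1/(-66415) = -1/66415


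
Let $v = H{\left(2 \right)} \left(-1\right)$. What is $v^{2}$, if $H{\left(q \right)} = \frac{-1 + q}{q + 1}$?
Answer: $\frac{1}{9} \approx 0.11111$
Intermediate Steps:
$H{\left(q \right)} = \frac{-1 + q}{1 + q}$
$v = - \frac{1}{3}$ ($v = \frac{-1 + 2}{1 + 2} \left(-1\right) = \frac{1}{3} \cdot 1 \left(-1\right) = \frac{1}{3} \left(-1\right) = - \frac{1}{3} \approx -0.33333$)
$v^{2} = \left(- \frac{1}{3}\right)^{2} = \frac{1}{9}$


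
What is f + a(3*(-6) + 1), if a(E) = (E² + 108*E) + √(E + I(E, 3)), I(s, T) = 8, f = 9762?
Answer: 8215 + 3*I ≈ 8215.0 + 3.0*I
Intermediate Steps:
a(E) = E² + √(8 + E) + 108*E (a(E) = (E² + 108*E) + √(E + 8) = (E² + 108*E) + √(8 + E) = E² + √(8 + E) + 108*E)
f + a(3*(-6) + 1) = 9762 + ((3*(-6) + 1)² + √(8 + (3*(-6) + 1)) + 108*(3*(-6) + 1)) = 9762 + ((-18 + 1)² + √(8 + (-18 + 1)) + 108*(-18 + 1)) = 9762 + ((-17)² + √(8 - 17) + 108*(-17)) = 9762 + (289 + √(-9) - 1836) = 9762 + (289 + 3*I - 1836) = 9762 + (-1547 + 3*I) = 8215 + 3*I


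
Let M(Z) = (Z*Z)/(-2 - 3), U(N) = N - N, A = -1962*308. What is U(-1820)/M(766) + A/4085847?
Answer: -67144/453983 ≈ -0.14790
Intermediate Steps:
A = -604296
U(N) = 0
M(Z) = -Z²/5 (M(Z) = Z²/(-5) = Z²*(-⅕) = -Z²/5)
U(-1820)/M(766) + A/4085847 = 0/((-⅕*766²)) - 604296/4085847 = 0/((-⅕*586756)) - 604296*1/4085847 = 0/(-586756/5) - 67144/453983 = 0*(-5/586756) - 67144/453983 = 0 - 67144/453983 = -67144/453983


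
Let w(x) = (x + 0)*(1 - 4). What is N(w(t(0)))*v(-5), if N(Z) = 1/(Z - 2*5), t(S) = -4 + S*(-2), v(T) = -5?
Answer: -5/2 ≈ -2.5000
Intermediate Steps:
t(S) = -4 - 2*S
w(x) = -3*x (w(x) = x*(-3) = -3*x)
N(Z) = 1/(-10 + Z) (N(Z) = 1/(Z - 10) = 1/(-10 + Z))
N(w(t(0)))*v(-5) = -5/(-10 - 3*(-4 - 2*0)) = -5/(-10 - 3*(-4 + 0)) = -5/(-10 - 3*(-4)) = -5/(-10 + 12) = -5/2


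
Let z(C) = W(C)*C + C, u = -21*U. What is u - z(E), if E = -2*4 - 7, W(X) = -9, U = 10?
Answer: -330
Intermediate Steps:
u = -210 (u = -21*10 = -210)
E = -15 (E = -8 - 7 = -15)
z(C) = -8*C (z(C) = -9*C + C = -8*C)
u - z(E) = -210 - (-8)*(-15) = -210 - 1*120 = -210 - 120 = -330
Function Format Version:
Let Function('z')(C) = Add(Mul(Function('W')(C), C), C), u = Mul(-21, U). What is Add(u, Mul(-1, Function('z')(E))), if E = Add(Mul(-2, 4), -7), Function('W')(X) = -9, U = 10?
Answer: -330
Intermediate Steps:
u = -210 (u = Mul(-21, 10) = -210)
E = -15 (E = Add(-8, -7) = -15)
Function('z')(C) = Mul(-8, C) (Function('z')(C) = Add(Mul(-9, C), C) = Mul(-8, C))
Add(u, Mul(-1, Function('z')(E))) = Add(-210, Mul(-1, Mul(-8, -15))) = Add(-210, Mul(-1, 120)) = Add(-210, -120) = -330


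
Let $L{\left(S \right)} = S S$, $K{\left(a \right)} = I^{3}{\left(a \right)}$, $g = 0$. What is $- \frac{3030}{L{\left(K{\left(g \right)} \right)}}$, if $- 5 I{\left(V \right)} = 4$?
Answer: $- \frac{23671875}{2048} \approx -11559.0$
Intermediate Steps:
$I{\left(V \right)} = - \frac{4}{5}$ ($I{\left(V \right)} = \left(- \frac{1}{5}\right) 4 = - \frac{4}{5}$)
$K{\left(a \right)} = - \frac{64}{125}$ ($K{\left(a \right)} = \left(- \frac{4}{5}\right)^{3} = - \frac{64}{125}$)
$L{\left(S \right)} = S^{2}$
$- \frac{3030}{L{\left(K{\left(g \right)} \right)}} = - \frac{3030}{\left(- \frac{64}{125}\right)^{2}} = - \frac{3030}{\frac{4096}{15625}} = \left(-3030\right) \frac{15625}{4096} = - \frac{23671875}{2048}$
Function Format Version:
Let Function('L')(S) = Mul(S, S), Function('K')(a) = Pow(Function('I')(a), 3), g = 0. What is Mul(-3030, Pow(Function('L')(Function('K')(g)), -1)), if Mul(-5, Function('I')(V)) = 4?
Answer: Rational(-23671875, 2048) ≈ -11559.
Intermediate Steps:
Function('I')(V) = Rational(-4, 5) (Function('I')(V) = Mul(Rational(-1, 5), 4) = Rational(-4, 5))
Function('K')(a) = Rational(-64, 125) (Function('K')(a) = Pow(Rational(-4, 5), 3) = Rational(-64, 125))
Function('L')(S) = Pow(S, 2)
Mul(-3030, Pow(Function('L')(Function('K')(g)), -1)) = Mul(-3030, Pow(Pow(Rational(-64, 125), 2), -1)) = Mul(-3030, Pow(Rational(4096, 15625), -1)) = Mul(-3030, Rational(15625, 4096)) = Rational(-23671875, 2048)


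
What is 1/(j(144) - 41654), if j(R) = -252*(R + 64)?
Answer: -1/94070 ≈ -1.0630e-5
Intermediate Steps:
j(R) = -16128 - 252*R (j(R) = -252*(64 + R) = -16128 - 252*R)
1/(j(144) - 41654) = 1/((-16128 - 252*144) - 41654) = 1/((-16128 - 36288) - 41654) = 1/(-52416 - 41654) = 1/(-94070) = -1/94070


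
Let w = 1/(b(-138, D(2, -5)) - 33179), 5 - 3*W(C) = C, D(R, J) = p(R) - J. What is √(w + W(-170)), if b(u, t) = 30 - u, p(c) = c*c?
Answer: √572105916426/99033 ≈ 7.6376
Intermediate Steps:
p(c) = c²
D(R, J) = R² - J
W(C) = 5/3 - C/3
w = -1/33011 (w = 1/((30 - 1*(-138)) - 33179) = 1/((30 + 138) - 33179) = 1/(168 - 33179) = 1/(-33011) = -1/33011 ≈ -3.0293e-5)
√(w + W(-170)) = √(-1/33011 + (5/3 - ⅓*(-170))) = √(-1/33011 + (5/3 + 170/3)) = √(-1/33011 + 175/3) = √(5776922/99033) = √572105916426/99033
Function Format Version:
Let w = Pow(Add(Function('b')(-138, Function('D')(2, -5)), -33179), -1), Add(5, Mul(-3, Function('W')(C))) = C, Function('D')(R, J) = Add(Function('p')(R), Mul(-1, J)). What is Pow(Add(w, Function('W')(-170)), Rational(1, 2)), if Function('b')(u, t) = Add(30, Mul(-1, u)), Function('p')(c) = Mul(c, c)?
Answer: Mul(Rational(1, 99033), Pow(572105916426, Rational(1, 2))) ≈ 7.6376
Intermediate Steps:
Function('p')(c) = Pow(c, 2)
Function('D')(R, J) = Add(Pow(R, 2), Mul(-1, J))
Function('W')(C) = Add(Rational(5, 3), Mul(Rational(-1, 3), C))
w = Rational(-1, 33011) (w = Pow(Add(Add(30, Mul(-1, -138)), -33179), -1) = Pow(Add(Add(30, 138), -33179), -1) = Pow(Add(168, -33179), -1) = Pow(-33011, -1) = Rational(-1, 33011) ≈ -3.0293e-5)
Pow(Add(w, Function('W')(-170)), Rational(1, 2)) = Pow(Add(Rational(-1, 33011), Add(Rational(5, 3), Mul(Rational(-1, 3), -170))), Rational(1, 2)) = Pow(Add(Rational(-1, 33011), Add(Rational(5, 3), Rational(170, 3))), Rational(1, 2)) = Pow(Add(Rational(-1, 33011), Rational(175, 3)), Rational(1, 2)) = Pow(Rational(5776922, 99033), Rational(1, 2)) = Mul(Rational(1, 99033), Pow(572105916426, Rational(1, 2)))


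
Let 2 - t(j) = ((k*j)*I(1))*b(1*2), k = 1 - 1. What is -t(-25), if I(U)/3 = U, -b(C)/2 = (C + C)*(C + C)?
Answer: -2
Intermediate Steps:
b(C) = -8*C² (b(C) = -2*(C + C)*(C + C) = -2*2*C*2*C = -8*C²)
k = 0
I(U) = 3*U
t(j) = 2 (t(j) = 2 - (0*j)*(3*1)*(-8*(1*2)²) = 2 - 0*3*(-8*2²) = 2 - 0*(-8*4) = 2 - 0*(-32) = 2 - 1*0 = 2 + 0 = 2)
-t(-25) = -1*2 = -2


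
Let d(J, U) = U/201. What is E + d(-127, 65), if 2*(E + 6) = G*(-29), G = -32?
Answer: 92123/201 ≈ 458.32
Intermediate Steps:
d(J, U) = U/201 (d(J, U) = U*(1/201) = U/201)
E = 458 (E = -6 + (-32*(-29))/2 = -6 + (1/2)*928 = -6 + 464 = 458)
E + d(-127, 65) = 458 + (1/201)*65 = 458 + 65/201 = 92123/201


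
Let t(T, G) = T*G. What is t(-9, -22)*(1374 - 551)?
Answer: 162954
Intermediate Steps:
t(T, G) = G*T
t(-9, -22)*(1374 - 551) = (-22*(-9))*(1374 - 551) = 198*823 = 162954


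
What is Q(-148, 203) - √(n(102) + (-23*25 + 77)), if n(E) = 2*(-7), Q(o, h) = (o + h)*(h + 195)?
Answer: 21890 - 16*I*√2 ≈ 21890.0 - 22.627*I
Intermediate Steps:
Q(o, h) = (195 + h)*(h + o) (Q(o, h) = (h + o)*(195 + h) = (195 + h)*(h + o))
n(E) = -14
Q(-148, 203) - √(n(102) + (-23*25 + 77)) = (203² + 195*203 + 195*(-148) + 203*(-148)) - √(-14 + (-23*25 + 77)) = (41209 + 39585 - 28860 - 30044) - √(-14 + (-575 + 77)) = 21890 - √(-14 - 498) = 21890 - √(-512) = 21890 - 16*I*√2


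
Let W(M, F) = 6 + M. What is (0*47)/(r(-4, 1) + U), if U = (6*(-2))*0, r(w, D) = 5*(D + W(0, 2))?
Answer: 0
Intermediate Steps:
r(w, D) = 30 + 5*D (r(w, D) = 5*(D + (6 + 0)) = 5*(D + 6) = 5*(6 + D) = 30 + 5*D)
U = 0 (U = -12*0 = 0)
(0*47)/(r(-4, 1) + U) = (0*47)/((30 + 5*1) + 0) = 0/((30 + 5) + 0) = 0/(35 + 0) = 0/35 = 0*(1/35) = 0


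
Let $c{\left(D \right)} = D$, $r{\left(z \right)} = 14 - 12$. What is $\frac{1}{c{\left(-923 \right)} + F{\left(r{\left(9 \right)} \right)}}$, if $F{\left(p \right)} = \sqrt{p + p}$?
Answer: $- \frac{1}{921} \approx -0.0010858$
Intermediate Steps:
$r{\left(z \right)} = 2$
$F{\left(p \right)} = \sqrt{2} \sqrt{p}$ ($F{\left(p \right)} = \sqrt{2 p} = \sqrt{2} \sqrt{p}$)
$\frac{1}{c{\left(-923 \right)} + F{\left(r{\left(9 \right)} \right)}} = \frac{1}{-923 + \sqrt{2} \sqrt{2}} = \frac{1}{-923 + 2} = \frac{1}{-921} = - \frac{1}{921}$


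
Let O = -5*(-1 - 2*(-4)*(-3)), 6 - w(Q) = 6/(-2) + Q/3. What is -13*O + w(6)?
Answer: -1618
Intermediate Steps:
w(Q) = 9 - Q/3 (w(Q) = 6 - (6/(-2) + Q/3) = 6 - (6*(-1/2) + Q*(1/3)) = 6 - (-3 + Q/3) = 6 + (3 - Q/3) = 9 - Q/3)
O = 125 (O = -5*(-1 + 8*(-3)) = -5*(-1 - 24) = -5*(-25) = 125)
-13*O + w(6) = -13*125 + (9 - 1/3*6) = -1625 + (9 - 2) = -1625 + 7 = -1618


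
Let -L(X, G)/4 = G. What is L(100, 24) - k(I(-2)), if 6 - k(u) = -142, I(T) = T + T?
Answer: -244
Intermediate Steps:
I(T) = 2*T
L(X, G) = -4*G
k(u) = 148 (k(u) = 6 - 1*(-142) = 6 + 142 = 148)
L(100, 24) - k(I(-2)) = -4*24 - 1*148 = -96 - 148 = -244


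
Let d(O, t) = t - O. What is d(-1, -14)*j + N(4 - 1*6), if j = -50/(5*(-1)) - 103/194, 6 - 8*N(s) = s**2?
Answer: -47665/388 ≈ -122.85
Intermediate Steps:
N(s) = 3/4 - s**2/8
j = 1837/194 (j = -50/(-5) - 103*1/194 = -50*(-1/5) - 103/194 = 10 - 103/194 = 1837/194 ≈ 9.4691)
d(-1, -14)*j + N(4 - 1*6) = (-14 - 1*(-1))*(1837/194) + (3/4 - (4 - 1*6)**2/8) = (-14 + 1)*(1837/194) + (3/4 - (4 - 6)**2/8) = -13*1837/194 + (3/4 - 1/8*(-2)**2) = -23881/194 + (3/4 - 1/8*4) = -23881/194 + (3/4 - 1/2) = -23881/194 + 1/4 = -47665/388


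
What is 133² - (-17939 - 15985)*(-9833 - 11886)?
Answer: -736777667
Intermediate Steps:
133² - (-17939 - 15985)*(-9833 - 11886) = 17689 - (-33924)*(-21719) = 17689 - 1*736795356 = 17689 - 736795356 = -736777667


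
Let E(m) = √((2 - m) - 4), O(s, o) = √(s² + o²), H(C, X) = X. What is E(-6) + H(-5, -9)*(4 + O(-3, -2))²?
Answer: -259 - 72*√13 ≈ -518.60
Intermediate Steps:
O(s, o) = √(o² + s²)
E(m) = √(-2 - m)
E(-6) + H(-5, -9)*(4 + O(-3, -2))² = √(-2 - 1*(-6)) - 9*(4 + √((-2)² + (-3)²))² = √(-2 + 6) - 9*(4 + √(4 + 9))² = √4 - 9*(4 + √13)² = 2 - 9*(4 + √13)²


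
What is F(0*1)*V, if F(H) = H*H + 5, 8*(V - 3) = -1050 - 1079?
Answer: -10525/8 ≈ -1315.6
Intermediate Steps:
V = -2105/8 (V = 3 + (-1050 - 1079)/8 = 3 + (1/8)*(-2129) = 3 - 2129/8 = -2105/8 ≈ -263.13)
F(H) = 5 + H**2 (F(H) = H**2 + 5 = 5 + H**2)
F(0*1)*V = (5 + (0*1)**2)*(-2105/8) = (5 + 0**2)*(-2105/8) = (5 + 0)*(-2105/8) = 5*(-2105/8) = -10525/8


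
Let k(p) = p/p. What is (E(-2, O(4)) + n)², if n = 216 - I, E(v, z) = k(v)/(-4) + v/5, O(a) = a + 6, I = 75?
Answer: 7879249/400 ≈ 19698.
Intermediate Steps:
O(a) = 6 + a
k(p) = 1
E(v, z) = -¼ + v/5 (E(v, z) = 1/(-4) + v/5 = 1*(-¼) + v*(⅕) = -¼ + v/5)
n = 141 (n = 216 - 1*75 = 216 - 75 = 141)
(E(-2, O(4)) + n)² = ((-¼ + (⅕)*(-2)) + 141)² = ((-¼ - ⅖) + 141)² = (-13/20 + 141)² = (2807/20)² = 7879249/400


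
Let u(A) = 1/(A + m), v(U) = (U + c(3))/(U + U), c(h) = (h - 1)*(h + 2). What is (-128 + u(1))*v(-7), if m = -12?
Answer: 4227/154 ≈ 27.448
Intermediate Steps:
c(h) = (-1 + h)*(2 + h)
v(U) = (10 + U)/(2*U) (v(U) = (U + (-2 + 3 + 3**2))/(U + U) = (U + (-2 + 3 + 9))/((2*U)) = (U + 10)*(1/(2*U)) = (10 + U)*(1/(2*U)) = (10 + U)/(2*U))
u(A) = 1/(-12 + A) (u(A) = 1/(A - 12) = 1/(-12 + A))
(-128 + u(1))*v(-7) = (-128 + 1/(-12 + 1))*((1/2)*(10 - 7)/(-7)) = (-128 + 1/(-11))*((1/2)*(-1/7)*3) = (-128 - 1/11)*(-3/14) = -1409/11*(-3/14) = 4227/154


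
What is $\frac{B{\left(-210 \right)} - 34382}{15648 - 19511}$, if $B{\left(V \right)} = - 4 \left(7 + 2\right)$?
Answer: $\frac{34418}{3863} \approx 8.9097$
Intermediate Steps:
$B{\left(V \right)} = -36$ ($B{\left(V \right)} = \left(-4\right) 9 = -36$)
$\frac{B{\left(-210 \right)} - 34382}{15648 - 19511} = \frac{-36 - 34382}{15648 - 19511} = - \frac{34418}{-3863} = \left(-34418\right) \left(- \frac{1}{3863}\right) = \frac{34418}{3863}$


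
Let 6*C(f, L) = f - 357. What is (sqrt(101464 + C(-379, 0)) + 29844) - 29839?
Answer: 5 + 2*sqrt(228018)/3 ≈ 323.34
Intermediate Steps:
C(f, L) = -119/2 + f/6 (C(f, L) = (f - 357)/6 = (-357 + f)/6 = -119/2 + f/6)
(sqrt(101464 + C(-379, 0)) + 29844) - 29839 = (sqrt(101464 + (-119/2 + (1/6)*(-379))) + 29844) - 29839 = (sqrt(101464 + (-119/2 - 379/6)) + 29844) - 29839 = (sqrt(101464 - 368/3) + 29844) - 29839 = (sqrt(304024/3) + 29844) - 29839 = (2*sqrt(228018)/3 + 29844) - 29839 = (29844 + 2*sqrt(228018)/3) - 29839 = 5 + 2*sqrt(228018)/3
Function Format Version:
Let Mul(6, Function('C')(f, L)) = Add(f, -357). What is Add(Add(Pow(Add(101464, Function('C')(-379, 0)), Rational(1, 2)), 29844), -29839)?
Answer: Add(5, Mul(Rational(2, 3), Pow(228018, Rational(1, 2)))) ≈ 323.34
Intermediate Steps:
Function('C')(f, L) = Add(Rational(-119, 2), Mul(Rational(1, 6), f)) (Function('C')(f, L) = Mul(Rational(1, 6), Add(f, -357)) = Mul(Rational(1, 6), Add(-357, f)) = Add(Rational(-119, 2), Mul(Rational(1, 6), f)))
Add(Add(Pow(Add(101464, Function('C')(-379, 0)), Rational(1, 2)), 29844), -29839) = Add(Add(Pow(Add(101464, Add(Rational(-119, 2), Mul(Rational(1, 6), -379))), Rational(1, 2)), 29844), -29839) = Add(Add(Pow(Add(101464, Add(Rational(-119, 2), Rational(-379, 6))), Rational(1, 2)), 29844), -29839) = Add(Add(Pow(Add(101464, Rational(-368, 3)), Rational(1, 2)), 29844), -29839) = Add(Add(Pow(Rational(304024, 3), Rational(1, 2)), 29844), -29839) = Add(Add(Mul(Rational(2, 3), Pow(228018, Rational(1, 2))), 29844), -29839) = Add(Add(29844, Mul(Rational(2, 3), Pow(228018, Rational(1, 2)))), -29839) = Add(5, Mul(Rational(2, 3), Pow(228018, Rational(1, 2))))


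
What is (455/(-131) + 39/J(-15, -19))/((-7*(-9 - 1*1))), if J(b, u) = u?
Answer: -6877/87115 ≈ -0.078942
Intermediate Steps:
(455/(-131) + 39/J(-15, -19))/((-7*(-9 - 1*1))) = (455/(-131) + 39/(-19))/((-7*(-9 - 1*1))) = (455*(-1/131) + 39*(-1/19))/((-7*(-9 - 1))) = (-455/131 - 39/19)/((-7*(-10))) = -13754/2489/70 = -13754/2489*1/70 = -6877/87115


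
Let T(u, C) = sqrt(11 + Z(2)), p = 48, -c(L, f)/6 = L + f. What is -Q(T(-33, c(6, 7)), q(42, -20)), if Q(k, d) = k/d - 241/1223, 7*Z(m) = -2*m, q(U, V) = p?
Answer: 241/1223 - sqrt(511)/336 ≈ 0.12978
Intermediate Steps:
c(L, f) = -6*L - 6*f (c(L, f) = -6*(L + f) = -6*L - 6*f)
q(U, V) = 48
Z(m) = -2*m/7 (Z(m) = (-2*m)/7 = -2*m/7)
T(u, C) = sqrt(511)/7 (T(u, C) = sqrt(11 - 2/7*2) = sqrt(11 - 4/7) = sqrt(73/7) = sqrt(511)/7)
Q(k, d) = -241/1223 + k/d (Q(k, d) = k/d - 241*1/1223 = k/d - 241/1223 = -241/1223 + k/d)
-Q(T(-33, c(6, 7)), q(42, -20)) = -(-241/1223 + (sqrt(511)/7)/48) = -(-241/1223 + (sqrt(511)/7)*(1/48)) = -(-241/1223 + sqrt(511)/336) = 241/1223 - sqrt(511)/336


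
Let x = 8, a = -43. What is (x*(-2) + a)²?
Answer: 3481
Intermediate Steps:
(x*(-2) + a)² = (8*(-2) - 43)² = (-16 - 43)² = (-59)² = 3481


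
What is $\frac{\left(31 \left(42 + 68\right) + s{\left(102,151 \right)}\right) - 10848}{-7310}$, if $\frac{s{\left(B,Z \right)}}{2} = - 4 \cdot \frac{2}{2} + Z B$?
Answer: $- \frac{687}{215} \approx -3.1954$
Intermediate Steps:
$s{\left(B,Z \right)} = -8 + 2 B Z$ ($s{\left(B,Z \right)} = 2 \left(- 4 \cdot \frac{2}{2} + Z B\right) = 2 \left(- 4 \cdot 2 \cdot \frac{1}{2} + B Z\right) = 2 \left(\left(-4\right) 1 + B Z\right) = 2 \left(-4 + B Z\right) = -8 + 2 B Z$)
$\frac{\left(31 \left(42 + 68\right) + s{\left(102,151 \right)}\right) - 10848}{-7310} = \frac{\left(31 \left(42 + 68\right) - \left(8 - 30804\right)\right) - 10848}{-7310} = \left(\left(31 \cdot 110 + \left(-8 + 30804\right)\right) - 10848\right) \left(- \frac{1}{7310}\right) = \left(\left(3410 + 30796\right) - 10848\right) \left(- \frac{1}{7310}\right) = \left(34206 - 10848\right) \left(- \frac{1}{7310}\right) = 23358 \left(- \frac{1}{7310}\right) = - \frac{687}{215}$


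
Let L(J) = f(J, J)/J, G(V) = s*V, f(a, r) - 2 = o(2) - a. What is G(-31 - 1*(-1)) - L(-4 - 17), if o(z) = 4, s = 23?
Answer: -4821/7 ≈ -688.71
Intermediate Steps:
f(a, r) = 6 - a (f(a, r) = 2 + (4 - a) = 6 - a)
G(V) = 23*V
L(J) = (6 - J)/J
G(-31 - 1*(-1)) - L(-4 - 17) = 23*(-31 - 1*(-1)) - (6 - (-4 - 17))/(-4 - 17) = 23*(-31 + 1) - (6 - 1*(-21))/(-21) = 23*(-30) - (-1)*(6 + 21)/21 = -690 - (-1)*27/21 = -690 - 1*(-9/7) = -690 + 9/7 = -4821/7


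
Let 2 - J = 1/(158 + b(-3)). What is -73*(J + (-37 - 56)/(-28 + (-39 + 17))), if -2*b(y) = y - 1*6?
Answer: -36573/130 ≈ -281.33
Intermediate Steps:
b(y) = 3 - y/2 (b(y) = -(y - 1*6)/2 = -(y - 6)/2 = -(-6 + y)/2 = 3 - y/2)
J = 648/325 (J = 2 - 1/(158 + (3 - ½*(-3))) = 2 - 1/(158 + (3 + 3/2)) = 2 - 1/(158 + 9/2) = 2 - 1/325/2 = 2 - 1*2/325 = 2 - 2/325 = 648/325 ≈ 1.9938)
-73*(J + (-37 - 56)/(-28 + (-39 + 17))) = -73*(648/325 + (-37 - 56)/(-28 + (-39 + 17))) = -73*(648/325 - 93/(-28 - 22)) = -73*(648/325 - 93/(-50)) = -73*(648/325 - 93*(-1/50)) = -73*(648/325 + 93/50) = -73*501/130 = -36573/130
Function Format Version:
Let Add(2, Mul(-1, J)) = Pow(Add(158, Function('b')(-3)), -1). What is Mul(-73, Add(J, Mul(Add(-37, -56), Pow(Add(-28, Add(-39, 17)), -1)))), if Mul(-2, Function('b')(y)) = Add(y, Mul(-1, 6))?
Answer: Rational(-36573, 130) ≈ -281.33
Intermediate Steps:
Function('b')(y) = Add(3, Mul(Rational(-1, 2), y)) (Function('b')(y) = Mul(Rational(-1, 2), Add(y, Mul(-1, 6))) = Mul(Rational(-1, 2), Add(y, -6)) = Mul(Rational(-1, 2), Add(-6, y)) = Add(3, Mul(Rational(-1, 2), y)))
J = Rational(648, 325) (J = Add(2, Mul(-1, Pow(Add(158, Add(3, Mul(Rational(-1, 2), -3))), -1))) = Add(2, Mul(-1, Pow(Add(158, Add(3, Rational(3, 2))), -1))) = Add(2, Mul(-1, Pow(Add(158, Rational(9, 2)), -1))) = Add(2, Mul(-1, Pow(Rational(325, 2), -1))) = Add(2, Mul(-1, Rational(2, 325))) = Add(2, Rational(-2, 325)) = Rational(648, 325) ≈ 1.9938)
Mul(-73, Add(J, Mul(Add(-37, -56), Pow(Add(-28, Add(-39, 17)), -1)))) = Mul(-73, Add(Rational(648, 325), Mul(Add(-37, -56), Pow(Add(-28, Add(-39, 17)), -1)))) = Mul(-73, Add(Rational(648, 325), Mul(-93, Pow(Add(-28, -22), -1)))) = Mul(-73, Add(Rational(648, 325), Mul(-93, Pow(-50, -1)))) = Mul(-73, Add(Rational(648, 325), Mul(-93, Rational(-1, 50)))) = Mul(-73, Add(Rational(648, 325), Rational(93, 50))) = Mul(-73, Rational(501, 130)) = Rational(-36573, 130)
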